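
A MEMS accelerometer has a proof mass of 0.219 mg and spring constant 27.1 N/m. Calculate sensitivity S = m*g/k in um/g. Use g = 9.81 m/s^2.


Step 1: Convert mass: m = 0.219 mg = 2.19e-07 kg
Step 2: S = m * g / k = 2.19e-07 * 9.81 / 27.1
Step 3: S = 7.93e-08 m/g
Step 4: Convert to um/g: S = 0.079 um/g


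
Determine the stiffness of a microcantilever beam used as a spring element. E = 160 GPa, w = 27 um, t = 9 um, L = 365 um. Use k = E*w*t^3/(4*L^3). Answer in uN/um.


Step 1: Convert E to consistent units (1 GPa = 1000 uN/um^2).
E = 160 GPa = 160000 uN/um^2
Step 2: Compute t^3 = 9^3 = 729
Step 3: Compute L^3 = 365^3 = 48627125
Step 4: k = 160000 * 27 * 729 / (4 * 48627125)
k = 16.191 uN/um


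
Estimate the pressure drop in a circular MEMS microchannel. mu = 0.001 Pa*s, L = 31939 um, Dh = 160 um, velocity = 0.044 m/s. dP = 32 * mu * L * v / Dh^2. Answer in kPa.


Step 1: Convert to SI: L = 31939e-6 m, Dh = 160e-6 m
Step 2: dP = 32 * 0.001 * 31939e-6 * 0.044 / (160e-6)^2
Step 3: dP = 1756.65 Pa
Step 4: Convert to kPa: dP = 1.76 kPa


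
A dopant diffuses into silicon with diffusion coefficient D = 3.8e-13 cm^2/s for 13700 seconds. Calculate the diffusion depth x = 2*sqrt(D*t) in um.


Step 1: Compute D*t = 3.8e-13 * 13700 = 5.206e-09 cm^2
Step 2: sqrt(D*t) = 7.21526e-05 cm
Step 3: x = 2 * 7.21526e-05 cm = 1.443052e-04 cm
Step 4: Convert to um (1 cm = 1e4 um): x = 1.443 um


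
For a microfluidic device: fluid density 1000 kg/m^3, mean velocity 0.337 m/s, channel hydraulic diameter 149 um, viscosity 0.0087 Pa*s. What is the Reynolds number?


Step 1: Convert Dh to meters: Dh = 149e-6 m
Step 2: Re = rho * v * Dh / mu
Re = 1000 * 0.337 * 149e-6 / 0.0087
Re = 5.772


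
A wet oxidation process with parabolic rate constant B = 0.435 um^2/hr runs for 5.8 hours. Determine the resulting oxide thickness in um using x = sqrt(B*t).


Step 1: Compute B*t = 0.435 * 5.8 = 2.523
Step 2: x = sqrt(2.523)
x = 1.588 um


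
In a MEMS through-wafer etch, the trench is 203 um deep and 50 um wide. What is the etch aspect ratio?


Step 1: AR = depth / width
Step 2: AR = 203 / 50
AR = 4.1


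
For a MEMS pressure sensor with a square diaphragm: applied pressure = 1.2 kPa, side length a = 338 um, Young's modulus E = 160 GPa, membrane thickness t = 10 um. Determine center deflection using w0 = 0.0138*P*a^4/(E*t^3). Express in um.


Step 1: Convert pressure to compatible units (E is in GPa, so P in GPa).
P = 1.2 kPa = 1.2e-6 GPa
Step 2: Compute numerator: 0.0138 * P * a^4.
a^4 = 338^4 = 13051691536
numerator = 0.0138 * 1.2e-6 * 13051691536 = 2.161e+02
Step 3: Compute denominator: E * t^3 = 160 * 10^3 = 160000
Step 4: w0 = numerator / denominator = 2.161e+02 / 160000 = 0.0014 um


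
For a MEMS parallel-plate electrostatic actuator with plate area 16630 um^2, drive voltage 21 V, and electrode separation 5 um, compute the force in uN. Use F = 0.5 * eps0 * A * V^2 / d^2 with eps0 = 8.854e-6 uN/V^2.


Step 1: Identify parameters.
eps0 = 8.854e-6 uN/V^2, A = 16630 um^2, V = 21 V, d = 5 um
Step 2: Compute V^2 = 21^2 = 441
Step 3: Compute d^2 = 5^2 = 25
Step 4: F = 0.5 * 8.854e-6 * 16630 * 441 / 25
F = 1.299 uN


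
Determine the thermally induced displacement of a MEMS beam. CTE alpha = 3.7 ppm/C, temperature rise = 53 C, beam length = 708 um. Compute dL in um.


Step 1: Convert CTE: alpha = 3.7 ppm/C = 3.7e-6 /C
Step 2: dL = 3.7e-6 * 53 * 708
dL = 0.1388 um


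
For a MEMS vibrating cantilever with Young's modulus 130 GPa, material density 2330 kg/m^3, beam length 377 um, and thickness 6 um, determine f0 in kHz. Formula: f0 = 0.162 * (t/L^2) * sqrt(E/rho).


Step 1: Convert units to SI.
t_SI = 6e-6 m, L_SI = 377e-6 m
Step 2: Calculate sqrt(E/rho).
sqrt(130e9 / 2330) = 7469.54 m/s
Step 3: Compute f0.
f0 = 0.162 * 6e-6 / (377e-6)^2 * 7469.54 = 51083.1 Hz = 51.08 kHz


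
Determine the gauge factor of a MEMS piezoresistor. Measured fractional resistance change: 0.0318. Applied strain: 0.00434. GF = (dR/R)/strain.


Step 1: Identify values.
dR/R = 0.0318, strain = 0.00434
Step 2: GF = (dR/R) / strain = 0.0318 / 0.00434
GF = 7.3


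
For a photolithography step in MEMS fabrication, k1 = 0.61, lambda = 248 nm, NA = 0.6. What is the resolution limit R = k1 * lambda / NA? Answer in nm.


Step 1: Identify values: k1 = 0.61, lambda = 248 nm, NA = 0.6
Step 2: R = k1 * lambda / NA
R = 0.61 * 248 / 0.6
R = 252.1 nm


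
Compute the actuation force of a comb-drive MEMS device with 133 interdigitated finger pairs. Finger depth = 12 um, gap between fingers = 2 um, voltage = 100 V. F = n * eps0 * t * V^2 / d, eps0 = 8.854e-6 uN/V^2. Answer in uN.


Step 1: Parameters: n=133, eps0=8.854e-6 uN/V^2, t=12 um, V=100 V, d=2 um
Step 2: V^2 = 10000
Step 3: F = 133 * 8.854e-6 * 12 * 10000 / 2
F = 70.655 uN


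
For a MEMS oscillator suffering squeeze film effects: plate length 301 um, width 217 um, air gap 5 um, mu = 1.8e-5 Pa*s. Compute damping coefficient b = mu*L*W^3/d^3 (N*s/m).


Step 1: Convert to SI.
L = 301e-6 m, W = 217e-6 m, d = 5e-6 m
Step 2: W^3 = (217e-6)^3 = 1.02e-11 m^3
Step 3: d^3 = (5e-6)^3 = 1.25e-16 m^3
Step 4: b = 1.8e-5 * 301e-6 * 1.02e-11 / 1.25e-16
b = 4.43e-04 N*s/m


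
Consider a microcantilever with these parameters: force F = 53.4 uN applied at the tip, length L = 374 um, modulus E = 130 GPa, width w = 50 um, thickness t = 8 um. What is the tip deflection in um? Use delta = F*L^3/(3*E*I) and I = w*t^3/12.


Step 1: Calculate the second moment of area.
I = w * t^3 / 12 = 50 * 8^3 / 12 = 2133.3333 um^4
Step 2: Convert E to consistent units (1 GPa = 1000 uN/um^2).
E = 130 GPa = 130000 uN/um^2
Step 3: Calculate tip deflection.
delta = F * L^3 / (3 * E * I)
delta = 53.4 * 374^3 / (3 * 130000 * 2133.3333)
delta = 3.3576 um


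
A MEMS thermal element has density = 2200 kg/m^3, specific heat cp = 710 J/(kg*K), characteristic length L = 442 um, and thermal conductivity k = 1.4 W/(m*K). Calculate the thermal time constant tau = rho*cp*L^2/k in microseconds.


Step 1: Convert L to m: L = 442e-6 m
Step 2: L^2 = (442e-6)^2 = 1.95364e-07 m^2
Step 3: tau = 2200 * 710 * 1.95364e-07 / 1.4 = 2.1797040571e-01 s
Step 4: Convert to microseconds (multiply by 1e6).
tau = 217970.406 us


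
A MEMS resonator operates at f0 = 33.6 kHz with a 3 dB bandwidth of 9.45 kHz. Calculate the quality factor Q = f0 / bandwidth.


Step 1: Q = f0 / bandwidth
Step 2: Q = 33.6 / 9.45
Q = 3.6


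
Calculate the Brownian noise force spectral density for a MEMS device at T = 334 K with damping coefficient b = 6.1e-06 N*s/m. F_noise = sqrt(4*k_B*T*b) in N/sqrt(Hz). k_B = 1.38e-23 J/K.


Step 1: Compute 4 * k_B * T * b
= 4 * 1.38e-23 * 334 * 6.1e-06
= 1.1246e-25 N^2/Hz
Step 2: F_noise = sqrt(1.1246e-25)
F_noise = 3.35e-13 N/sqrt(Hz)


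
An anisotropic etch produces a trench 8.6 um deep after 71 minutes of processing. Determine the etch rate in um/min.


Step 1: Etch rate = depth / time
Step 2: rate = 8.6 / 71
rate = 0.121 um/min


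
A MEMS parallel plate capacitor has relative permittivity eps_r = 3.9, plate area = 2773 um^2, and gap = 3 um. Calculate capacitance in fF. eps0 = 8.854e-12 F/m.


Step 1: Convert area to m^2: A = 2773e-12 m^2
Step 2: Convert gap to m: d = 3e-6 m
Step 3: C = eps0 * eps_r * A / d
C = 8.854e-12 * 3.9 * 2773e-12 / 3e-6
Step 4: Convert to fF (multiply by 1e15).
C = 31.92 fF


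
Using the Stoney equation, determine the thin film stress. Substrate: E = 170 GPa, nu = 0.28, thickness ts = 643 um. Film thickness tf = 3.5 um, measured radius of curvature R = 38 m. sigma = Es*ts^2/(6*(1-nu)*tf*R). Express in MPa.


Step 1: Compute numerator: Es * ts^2 = 170 * 643^2 = 70286330 (GPa*um^2)
Step 2: Compute denominator (R in um): 6*(1-nu)*tf*R = 6*0.72*3.5*38e6 = 574560000.0 (um^2)
Step 3: sigma (GPa) = 70286330 / 574560000.0 = 1.22331e-01 GPa
Step 4: Convert to MPa (x1000): sigma = 122.3 MPa


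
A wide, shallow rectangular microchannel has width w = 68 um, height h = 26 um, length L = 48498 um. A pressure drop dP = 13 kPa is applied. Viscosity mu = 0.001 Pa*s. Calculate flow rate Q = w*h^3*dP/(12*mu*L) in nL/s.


Step 1: Convert all dimensions to SI (meters).
w = 68e-6 m, h = 26e-6 m, L = 48498e-6 m, dP = 13e3 Pa
Step 2: Q = w * h^3 * dP / (12 * mu * L)
Q = 68e-6 * (26e-6)^3 * 13e3 / (12 * 0.001 * 48498e-6) = 2.669729e-11 m^3/s
Step 3: Convert Q from m^3/s to nL/s (1 m^3 = 1e12 nL, so multiply by 1e12).
Q = 26.697 nL/s


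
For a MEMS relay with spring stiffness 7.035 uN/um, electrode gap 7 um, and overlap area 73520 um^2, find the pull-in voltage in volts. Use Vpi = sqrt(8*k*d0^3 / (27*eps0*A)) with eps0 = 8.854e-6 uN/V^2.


Step 1: Compute numerator: 8 * k * d0^3 = 8 * 7.035 * 7^3 = 19304.04
Step 2: Compute denominator: 27 * eps0 * A = 27 * 8.854e-6 * 73520 = 17.575544
Step 3: Vpi = sqrt(19304.04 / 17.575544)
Vpi = 33.14 V


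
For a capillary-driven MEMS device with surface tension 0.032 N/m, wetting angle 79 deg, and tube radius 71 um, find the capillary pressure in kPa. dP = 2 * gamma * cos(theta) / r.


Step 1: cos(79 deg) = 0.1908
Step 2: Convert r to m: r = 71e-6 m
Step 3: dP = 2 * 0.032 * 0.1908 / 71e-6 = 172.0 Pa
Step 4: Convert Pa to kPa (divide by 1000).
dP = 0.17 kPa


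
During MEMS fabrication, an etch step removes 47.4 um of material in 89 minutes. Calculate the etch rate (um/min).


Step 1: Etch rate = depth / time
Step 2: rate = 47.4 / 89
rate = 0.533 um/min


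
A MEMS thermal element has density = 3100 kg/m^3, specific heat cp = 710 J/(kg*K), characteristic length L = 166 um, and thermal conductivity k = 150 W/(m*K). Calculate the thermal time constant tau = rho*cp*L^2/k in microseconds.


Step 1: Convert L to m: L = 166e-6 m
Step 2: L^2 = (166e-6)^2 = 2.7556e-08 m^2
Step 3: tau = 3100 * 710 * 2.7556e-08 / 150 = 4.0433837e-04 s
Step 4: Convert to microseconds (multiply by 1e6).
tau = 404.338 us


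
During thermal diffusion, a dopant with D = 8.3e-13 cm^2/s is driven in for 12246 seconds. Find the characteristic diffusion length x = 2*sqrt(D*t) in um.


Step 1: Compute D*t = 8.3e-13 * 12246 = 1.016418e-08 cm^2
Step 2: sqrt(D*t) = 1.00818e-04 cm
Step 3: x = 2 * 1.00818e-04 cm = 2.01636e-04 cm
Step 4: Convert to um (1 cm = 1e4 um): x = 2.016 um


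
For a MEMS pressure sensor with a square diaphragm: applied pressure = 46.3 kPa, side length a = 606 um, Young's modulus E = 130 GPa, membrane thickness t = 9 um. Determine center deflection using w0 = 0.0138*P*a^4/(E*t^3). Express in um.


Step 1: Convert pressure to compatible units (E is in GPa, so P in GPa).
P = 46.3 kPa = 46.3e-6 GPa
Step 2: Compute numerator: 0.0138 * P * a^4.
a^4 = 606^4 = 134862279696
numerator = 0.0138 * 46.3e-6 * 134862279696 = 8.61689e+04
Step 3: Compute denominator: E * t^3 = 130 * 9^3 = 94770
Step 4: w0 = numerator / denominator = 8.61689e+04 / 94770 = 0.9092 um


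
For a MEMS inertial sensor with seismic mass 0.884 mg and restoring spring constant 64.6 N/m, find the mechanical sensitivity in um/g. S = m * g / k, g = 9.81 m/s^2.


Step 1: Convert mass: m = 0.884 mg = 8.84e-07 kg
Step 2: S = m * g / k = 8.84e-07 * 9.81 / 64.6
Step 3: S = 1.34e-07 m/g
Step 4: Convert to um/g: S = 0.134 um/g


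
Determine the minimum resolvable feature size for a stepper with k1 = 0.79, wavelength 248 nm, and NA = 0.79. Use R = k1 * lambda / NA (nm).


Step 1: Identify values: k1 = 0.79, lambda = 248 nm, NA = 0.79
Step 2: R = k1 * lambda / NA
R = 0.79 * 248 / 0.79
R = 248.0 nm


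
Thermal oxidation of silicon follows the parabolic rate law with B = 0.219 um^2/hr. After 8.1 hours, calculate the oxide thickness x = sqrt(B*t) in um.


Step 1: Compute B*t = 0.219 * 8.1 = 1.7739
Step 2: x = sqrt(1.7739)
x = 1.332 um


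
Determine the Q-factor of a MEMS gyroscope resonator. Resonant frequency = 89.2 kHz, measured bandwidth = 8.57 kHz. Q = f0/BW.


Step 1: Q = f0 / bandwidth
Step 2: Q = 89.2 / 8.57
Q = 10.4


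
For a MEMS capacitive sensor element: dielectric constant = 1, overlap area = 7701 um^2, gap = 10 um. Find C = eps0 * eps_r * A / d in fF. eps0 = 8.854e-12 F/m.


Step 1: Convert area to m^2: A = 7701e-12 m^2
Step 2: Convert gap to m: d = 10e-6 m
Step 3: C = eps0 * eps_r * A / d
C = 8.854e-12 * 1 * 7701e-12 / 10e-6
Step 4: Convert to fF (multiply by 1e15).
C = 6.82 fF


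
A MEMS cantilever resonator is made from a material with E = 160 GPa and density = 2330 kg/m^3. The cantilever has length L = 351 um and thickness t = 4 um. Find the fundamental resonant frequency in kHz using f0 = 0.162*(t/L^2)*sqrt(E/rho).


Step 1: Convert units to SI.
t_SI = 4e-6 m, L_SI = 351e-6 m
Step 2: Calculate sqrt(E/rho).
sqrt(160e9 / 2330) = 8286.71 m/s
Step 3: Compute f0.
f0 = 0.162 * 4e-6 / (351e-6)^2 * 8286.71 = 43585.6 Hz = 43.59 kHz


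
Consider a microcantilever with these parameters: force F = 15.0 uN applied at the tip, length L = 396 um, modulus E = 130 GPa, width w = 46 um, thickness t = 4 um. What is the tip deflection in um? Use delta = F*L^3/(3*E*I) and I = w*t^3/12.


Step 1: Calculate the second moment of area.
I = w * t^3 / 12 = 46 * 4^3 / 12 = 245.3333 um^4
Step 2: Convert E to consistent units (1 GPa = 1000 uN/um^2).
E = 130 GPa = 130000 uN/um^2
Step 3: Calculate tip deflection.
delta = F * L^3 / (3 * E * I)
delta = 15.0 * 396^3 / (3 * 130000 * 245.3333)
delta = 9.7354 um


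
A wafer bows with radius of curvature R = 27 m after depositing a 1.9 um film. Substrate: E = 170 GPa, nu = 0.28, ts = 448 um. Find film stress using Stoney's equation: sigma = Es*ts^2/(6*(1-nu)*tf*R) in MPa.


Step 1: Compute numerator: Es * ts^2 = 170 * 448^2 = 34119680 (GPa*um^2)
Step 2: Compute denominator (R in um): 6*(1-nu)*tf*R = 6*0.72*1.9*27e6 = 221616000.0 (um^2)
Step 3: sigma (GPa) = 34119680 / 221616000.0 = 1.53959e-01 GPa
Step 4: Convert to MPa (x1000): sigma = 154.0 MPa


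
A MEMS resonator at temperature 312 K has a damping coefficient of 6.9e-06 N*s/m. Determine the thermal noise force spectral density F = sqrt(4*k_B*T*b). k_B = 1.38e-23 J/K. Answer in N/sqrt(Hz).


Step 1: Compute 4 * k_B * T * b
= 4 * 1.38e-23 * 312 * 6.9e-06
= 1.1883e-25 N^2/Hz
Step 2: F_noise = sqrt(1.1883e-25)
F_noise = 3.45e-13 N/sqrt(Hz)


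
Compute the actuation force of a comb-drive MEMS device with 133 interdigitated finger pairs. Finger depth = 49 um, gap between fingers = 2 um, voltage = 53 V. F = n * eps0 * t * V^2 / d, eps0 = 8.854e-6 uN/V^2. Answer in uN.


Step 1: Parameters: n=133, eps0=8.854e-6 uN/V^2, t=49 um, V=53 V, d=2 um
Step 2: V^2 = 2809
Step 3: F = 133 * 8.854e-6 * 49 * 2809 / 2
F = 81.042 uN


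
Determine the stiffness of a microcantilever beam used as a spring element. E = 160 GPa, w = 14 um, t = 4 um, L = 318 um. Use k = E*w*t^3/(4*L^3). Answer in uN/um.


Step 1: Convert E to consistent units (1 GPa = 1000 uN/um^2).
E = 160 GPa = 160000 uN/um^2
Step 2: Compute t^3 = 4^3 = 64
Step 3: Compute L^3 = 318^3 = 32157432
Step 4: k = 160000 * 14 * 64 / (4 * 32157432)
k = 1.1145 uN/um


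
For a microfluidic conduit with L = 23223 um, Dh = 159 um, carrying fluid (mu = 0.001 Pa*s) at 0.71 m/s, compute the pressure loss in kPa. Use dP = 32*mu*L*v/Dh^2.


Step 1: Convert to SI: L = 23223e-6 m, Dh = 159e-6 m
Step 2: dP = 32 * 0.001 * 23223e-6 * 0.71 / (159e-6)^2
Step 3: dP = 20870.48 Pa
Step 4: Convert to kPa: dP = 20.87 kPa


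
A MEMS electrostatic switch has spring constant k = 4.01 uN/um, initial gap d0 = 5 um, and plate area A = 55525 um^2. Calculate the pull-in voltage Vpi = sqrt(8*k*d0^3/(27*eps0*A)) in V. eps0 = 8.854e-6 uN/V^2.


Step 1: Compute numerator: 8 * k * d0^3 = 8 * 4.01 * 5^3 = 4010.0
Step 2: Compute denominator: 27 * eps0 * A = 27 * 8.854e-6 * 55525 = 13.273695
Step 3: Vpi = sqrt(4010.0 / 13.273695)
Vpi = 17.38 V


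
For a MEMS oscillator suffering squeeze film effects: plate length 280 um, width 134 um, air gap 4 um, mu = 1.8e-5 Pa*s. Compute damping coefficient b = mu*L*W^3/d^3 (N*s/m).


Step 1: Convert to SI.
L = 280e-6 m, W = 134e-6 m, d = 4e-6 m
Step 2: W^3 = (134e-6)^3 = 2.41e-12 m^3
Step 3: d^3 = (4e-6)^3 = 6.40e-17 m^3
Step 4: b = 1.8e-5 * 280e-6 * 2.41e-12 / 6.40e-17
b = 1.89e-04 N*s/m


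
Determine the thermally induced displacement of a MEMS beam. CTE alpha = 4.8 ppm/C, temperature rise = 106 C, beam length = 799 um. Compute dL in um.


Step 1: Convert CTE: alpha = 4.8 ppm/C = 4.8e-6 /C
Step 2: dL = 4.8e-6 * 106 * 799
dL = 0.4065 um


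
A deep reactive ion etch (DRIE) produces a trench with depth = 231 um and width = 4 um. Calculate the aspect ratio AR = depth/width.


Step 1: AR = depth / width
Step 2: AR = 231 / 4
AR = 57.8


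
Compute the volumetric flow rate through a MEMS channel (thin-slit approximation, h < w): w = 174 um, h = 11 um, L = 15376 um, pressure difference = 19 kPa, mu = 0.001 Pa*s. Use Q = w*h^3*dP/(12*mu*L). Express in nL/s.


Step 1: Convert all dimensions to SI (meters).
w = 174e-6 m, h = 11e-6 m, L = 15376e-6 m, dP = 19e3 Pa
Step 2: Q = w * h^3 * dP / (12 * mu * L)
Q = 174e-6 * (11e-6)^3 * 19e3 / (12 * 0.001 * 15376e-6) = 2.384824e-11 m^3/s
Step 3: Convert Q from m^3/s to nL/s (1 m^3 = 1e12 nL, so multiply by 1e12).
Q = 23.848 nL/s


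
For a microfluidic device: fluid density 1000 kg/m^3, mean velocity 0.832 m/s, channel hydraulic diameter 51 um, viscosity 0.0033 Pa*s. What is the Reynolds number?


Step 1: Convert Dh to meters: Dh = 51e-6 m
Step 2: Re = rho * v * Dh / mu
Re = 1000 * 0.832 * 51e-6 / 0.0033
Re = 12.858


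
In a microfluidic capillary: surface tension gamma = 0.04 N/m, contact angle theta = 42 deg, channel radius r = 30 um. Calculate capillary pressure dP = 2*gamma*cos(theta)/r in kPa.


Step 1: cos(42 deg) = 0.7431
Step 2: Convert r to m: r = 30e-6 m
Step 3: dP = 2 * 0.04 * 0.7431 / 30e-6 = 1981.6 Pa
Step 4: Convert Pa to kPa (divide by 1000).
dP = 1.98 kPa


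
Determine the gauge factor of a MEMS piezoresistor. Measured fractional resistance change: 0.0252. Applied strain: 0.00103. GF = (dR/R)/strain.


Step 1: Identify values.
dR/R = 0.0252, strain = 0.00103
Step 2: GF = (dR/R) / strain = 0.0252 / 0.00103
GF = 24.5


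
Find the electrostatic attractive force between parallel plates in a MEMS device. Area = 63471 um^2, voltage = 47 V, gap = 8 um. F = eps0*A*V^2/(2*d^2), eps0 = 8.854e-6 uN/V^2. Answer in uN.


Step 1: Identify parameters.
eps0 = 8.854e-6 uN/V^2, A = 63471 um^2, V = 47 V, d = 8 um
Step 2: Compute V^2 = 47^2 = 2209
Step 3: Compute d^2 = 8^2 = 64
Step 4: F = 0.5 * 8.854e-6 * 63471 * 2209 / 64
F = 9.698 uN


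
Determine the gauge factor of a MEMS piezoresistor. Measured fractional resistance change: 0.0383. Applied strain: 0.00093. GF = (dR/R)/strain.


Step 1: Identify values.
dR/R = 0.0383, strain = 0.00093
Step 2: GF = (dR/R) / strain = 0.0383 / 0.00093
GF = 41.2


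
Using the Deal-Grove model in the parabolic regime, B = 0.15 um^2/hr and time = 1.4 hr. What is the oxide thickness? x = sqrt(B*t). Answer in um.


Step 1: Compute B*t = 0.15 * 1.4 = 0.21
Step 2: x = sqrt(0.21)
x = 0.458 um


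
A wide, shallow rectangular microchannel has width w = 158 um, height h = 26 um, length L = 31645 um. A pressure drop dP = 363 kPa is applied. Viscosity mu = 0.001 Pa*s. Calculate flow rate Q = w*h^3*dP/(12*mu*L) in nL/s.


Step 1: Convert all dimensions to SI (meters).
w = 158e-6 m, h = 26e-6 m, L = 31645e-6 m, dP = 363e3 Pa
Step 2: Q = w * h^3 * dP / (12 * mu * L)
Q = 158e-6 * (26e-6)^3 * 363e3 / (12 * 0.001 * 31645e-6) = 2.6545897e-09 m^3/s
Step 3: Convert Q from m^3/s to nL/s (1 m^3 = 1e12 nL, so multiply by 1e12).
Q = 2654.59 nL/s


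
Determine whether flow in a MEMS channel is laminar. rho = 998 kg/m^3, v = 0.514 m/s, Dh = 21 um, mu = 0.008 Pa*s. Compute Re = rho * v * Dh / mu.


Step 1: Convert Dh to meters: Dh = 21e-6 m
Step 2: Re = rho * v * Dh / mu
Re = 998 * 0.514 * 21e-6 / 0.008
Re = 1.347
Since Re = 1.347 is below ~2300, the flow is laminar.


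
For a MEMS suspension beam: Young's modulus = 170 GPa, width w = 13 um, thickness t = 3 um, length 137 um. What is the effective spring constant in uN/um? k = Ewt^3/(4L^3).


Step 1: Convert E to consistent units (1 GPa = 1000 uN/um^2).
E = 170 GPa = 170000 uN/um^2
Step 2: Compute t^3 = 3^3 = 27
Step 3: Compute L^3 = 137^3 = 2571353
Step 4: k = 170000 * 13 * 27 / (4 * 2571353)
k = 5.8014 uN/um


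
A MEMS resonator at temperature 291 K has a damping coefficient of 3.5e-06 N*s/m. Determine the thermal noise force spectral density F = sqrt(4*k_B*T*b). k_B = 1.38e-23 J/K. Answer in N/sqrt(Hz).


Step 1: Compute 4 * k_B * T * b
= 4 * 1.38e-23 * 291 * 3.5e-06
= 5.6221e-26 N^2/Hz
Step 2: F_noise = sqrt(5.6221e-26)
F_noise = 2.37e-13 N/sqrt(Hz)


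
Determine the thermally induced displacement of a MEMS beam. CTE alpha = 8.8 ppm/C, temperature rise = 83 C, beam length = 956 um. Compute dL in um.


Step 1: Convert CTE: alpha = 8.8 ppm/C = 8.8e-6 /C
Step 2: dL = 8.8e-6 * 83 * 956
dL = 0.6983 um


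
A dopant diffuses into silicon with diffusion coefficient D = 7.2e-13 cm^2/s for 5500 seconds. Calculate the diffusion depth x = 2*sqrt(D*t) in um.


Step 1: Compute D*t = 7.2e-13 * 5500 = 3.96e-09 cm^2
Step 2: sqrt(D*t) = 6.29285e-05 cm
Step 3: x = 2 * 6.29285e-05 cm = 1.25857e-04 cm
Step 4: Convert to um (1 cm = 1e4 um): x = 1.259 um


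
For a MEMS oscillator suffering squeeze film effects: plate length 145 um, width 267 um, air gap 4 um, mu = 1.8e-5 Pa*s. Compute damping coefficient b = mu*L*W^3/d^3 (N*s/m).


Step 1: Convert to SI.
L = 145e-6 m, W = 267e-6 m, d = 4e-6 m
Step 2: W^3 = (267e-6)^3 = 1.90e-11 m^3
Step 3: d^3 = (4e-6)^3 = 6.40e-17 m^3
Step 4: b = 1.8e-5 * 145e-6 * 1.90e-11 / 6.40e-17
b = 7.76e-04 N*s/m


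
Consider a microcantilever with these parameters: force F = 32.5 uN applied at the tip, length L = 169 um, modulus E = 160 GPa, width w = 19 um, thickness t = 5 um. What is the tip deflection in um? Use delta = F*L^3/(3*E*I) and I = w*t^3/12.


Step 1: Calculate the second moment of area.
I = w * t^3 / 12 = 19 * 5^3 / 12 = 197.9167 um^4
Step 2: Convert E to consistent units (1 GPa = 1000 uN/um^2).
E = 160 GPa = 160000 uN/um^2
Step 3: Calculate tip deflection.
delta = F * L^3 / (3 * E * I)
delta = 32.5 * 169^3 / (3 * 160000 * 197.9167)
delta = 1.6513 um


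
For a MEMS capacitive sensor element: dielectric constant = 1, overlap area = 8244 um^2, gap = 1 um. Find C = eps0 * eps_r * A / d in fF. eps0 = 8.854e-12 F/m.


Step 1: Convert area to m^2: A = 8244e-12 m^2
Step 2: Convert gap to m: d = 1e-6 m
Step 3: C = eps0 * eps_r * A / d
C = 8.854e-12 * 1 * 8244e-12 / 1e-6
Step 4: Convert to fF (multiply by 1e15).
C = 72.99 fF


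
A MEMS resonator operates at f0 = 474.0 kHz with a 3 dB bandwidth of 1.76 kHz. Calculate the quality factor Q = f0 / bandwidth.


Step 1: Q = f0 / bandwidth
Step 2: Q = 474.0 / 1.76
Q = 269.3


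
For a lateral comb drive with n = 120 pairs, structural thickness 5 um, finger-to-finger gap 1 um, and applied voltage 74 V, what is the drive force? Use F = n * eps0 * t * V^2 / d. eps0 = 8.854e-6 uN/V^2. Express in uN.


Step 1: Parameters: n=120, eps0=8.854e-6 uN/V^2, t=5 um, V=74 V, d=1 um
Step 2: V^2 = 5476
Step 3: F = 120 * 8.854e-6 * 5 * 5476 / 1
F = 29.091 uN


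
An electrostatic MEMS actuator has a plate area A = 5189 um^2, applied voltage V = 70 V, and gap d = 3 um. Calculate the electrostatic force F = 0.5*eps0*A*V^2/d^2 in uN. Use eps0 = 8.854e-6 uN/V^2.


Step 1: Identify parameters.
eps0 = 8.854e-6 uN/V^2, A = 5189 um^2, V = 70 V, d = 3 um
Step 2: Compute V^2 = 70^2 = 4900
Step 3: Compute d^2 = 3^2 = 9
Step 4: F = 0.5 * 8.854e-6 * 5189 * 4900 / 9
F = 12.507 uN


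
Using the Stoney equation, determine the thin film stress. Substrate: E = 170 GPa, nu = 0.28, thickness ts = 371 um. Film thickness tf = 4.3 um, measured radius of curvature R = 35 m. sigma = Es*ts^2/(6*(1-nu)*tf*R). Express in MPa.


Step 1: Compute numerator: Es * ts^2 = 170 * 371^2 = 23398970 (GPa*um^2)
Step 2: Compute denominator (R in um): 6*(1-nu)*tf*R = 6*0.72*4.3*35e6 = 650160000.0 (um^2)
Step 3: sigma (GPa) = 23398970 / 650160000.0 = 3.599e-02 GPa
Step 4: Convert to MPa (x1000): sigma = 36.0 MPa


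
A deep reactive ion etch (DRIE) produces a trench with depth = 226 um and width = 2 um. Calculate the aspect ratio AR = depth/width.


Step 1: AR = depth / width
Step 2: AR = 226 / 2
AR = 113.0


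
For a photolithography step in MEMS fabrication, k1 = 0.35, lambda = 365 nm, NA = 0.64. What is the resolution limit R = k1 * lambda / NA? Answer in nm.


Step 1: Identify values: k1 = 0.35, lambda = 365 nm, NA = 0.64
Step 2: R = k1 * lambda / NA
R = 0.35 * 365 / 0.64
R = 199.6 nm


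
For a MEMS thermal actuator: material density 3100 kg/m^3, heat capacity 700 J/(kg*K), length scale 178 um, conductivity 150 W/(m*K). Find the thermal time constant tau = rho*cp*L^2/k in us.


Step 1: Convert L to m: L = 178e-6 m
Step 2: L^2 = (178e-6)^2 = 3.1684e-08 m^2
Step 3: tau = 3100 * 700 * 3.1684e-08 / 150 = 4.5836187e-04 s
Step 4: Convert to microseconds (multiply by 1e6).
tau = 458.362 us


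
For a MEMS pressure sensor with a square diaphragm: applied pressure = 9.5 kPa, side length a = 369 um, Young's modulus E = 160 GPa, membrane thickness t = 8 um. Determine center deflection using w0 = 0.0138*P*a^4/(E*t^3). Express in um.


Step 1: Convert pressure to compatible units (E is in GPa, so P in GPa).
P = 9.5 kPa = 9.5e-6 GPa
Step 2: Compute numerator: 0.0138 * P * a^4.
a^4 = 369^4 = 18539817921
numerator = 0.0138 * 9.5e-6 * 18539817921 = 2.4306e+03
Step 3: Compute denominator: E * t^3 = 160 * 8^3 = 81920
Step 4: w0 = numerator / denominator = 2.4306e+03 / 81920 = 0.0297 um


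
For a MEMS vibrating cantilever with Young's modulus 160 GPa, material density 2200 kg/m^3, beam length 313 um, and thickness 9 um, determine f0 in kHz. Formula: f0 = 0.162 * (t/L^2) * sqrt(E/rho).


Step 1: Convert units to SI.
t_SI = 9e-6 m, L_SI = 313e-6 m
Step 2: Calculate sqrt(E/rho).
sqrt(160e9 / 2200) = 8528.03 m/s
Step 3: Compute f0.
f0 = 0.162 * 9e-6 / (313e-6)^2 * 8528.03 = 126916.3 Hz = 126.92 kHz


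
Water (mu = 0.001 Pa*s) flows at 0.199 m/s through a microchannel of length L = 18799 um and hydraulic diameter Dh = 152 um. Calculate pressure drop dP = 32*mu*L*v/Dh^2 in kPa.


Step 1: Convert to SI: L = 18799e-6 m, Dh = 152e-6 m
Step 2: dP = 32 * 0.001 * 18799e-6 * 0.199 / (152e-6)^2
Step 3: dP = 5181.44 Pa
Step 4: Convert to kPa: dP = 5.18 kPa


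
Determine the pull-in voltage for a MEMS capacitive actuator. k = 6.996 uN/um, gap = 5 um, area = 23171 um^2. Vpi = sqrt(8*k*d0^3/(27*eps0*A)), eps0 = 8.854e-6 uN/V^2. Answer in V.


Step 1: Compute numerator: 8 * k * d0^3 = 8 * 6.996 * 5^3 = 6996.0
Step 2: Compute denominator: 27 * eps0 * A = 27 * 8.854e-6 * 23171 = 5.539213
Step 3: Vpi = sqrt(6996.0 / 5.539213)
Vpi = 35.54 V


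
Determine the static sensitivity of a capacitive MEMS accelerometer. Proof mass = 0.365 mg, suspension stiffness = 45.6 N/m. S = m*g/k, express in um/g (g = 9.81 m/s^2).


Step 1: Convert mass: m = 0.365 mg = 3.65e-07 kg
Step 2: S = m * g / k = 3.65e-07 * 9.81 / 45.6
Step 3: S = 7.85e-08 m/g
Step 4: Convert to um/g: S = 0.079 um/g


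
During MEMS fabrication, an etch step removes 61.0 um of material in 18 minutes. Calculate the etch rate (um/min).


Step 1: Etch rate = depth / time
Step 2: rate = 61.0 / 18
rate = 3.389 um/min


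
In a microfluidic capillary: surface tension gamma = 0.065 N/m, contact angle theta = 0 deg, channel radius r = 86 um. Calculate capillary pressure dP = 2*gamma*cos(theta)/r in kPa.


Step 1: cos(0 deg) = 1.0
Step 2: Convert r to m: r = 86e-6 m
Step 3: dP = 2 * 0.065 * 1.0 / 86e-6 = 1511.6 Pa
Step 4: Convert Pa to kPa (divide by 1000).
dP = 1.51 kPa


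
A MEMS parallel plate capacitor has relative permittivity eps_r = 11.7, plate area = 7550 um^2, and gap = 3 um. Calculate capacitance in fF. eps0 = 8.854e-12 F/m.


Step 1: Convert area to m^2: A = 7550e-12 m^2
Step 2: Convert gap to m: d = 3e-6 m
Step 3: C = eps0 * eps_r * A / d
C = 8.854e-12 * 11.7 * 7550e-12 / 3e-6
Step 4: Convert to fF (multiply by 1e15).
C = 260.71 fF


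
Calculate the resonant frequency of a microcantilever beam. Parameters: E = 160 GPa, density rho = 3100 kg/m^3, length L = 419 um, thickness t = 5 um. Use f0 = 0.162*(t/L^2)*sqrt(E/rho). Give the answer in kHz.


Step 1: Convert units to SI.
t_SI = 5e-6 m, L_SI = 419e-6 m
Step 2: Calculate sqrt(E/rho).
sqrt(160e9 / 3100) = 7184.21 m/s
Step 3: Compute f0.
f0 = 0.162 * 5e-6 / (419e-6)^2 * 7184.21 = 33146.4 Hz = 33.15 kHz


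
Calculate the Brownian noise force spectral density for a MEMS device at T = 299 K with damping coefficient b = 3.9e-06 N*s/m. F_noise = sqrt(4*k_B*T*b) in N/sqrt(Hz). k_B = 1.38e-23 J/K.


Step 1: Compute 4 * k_B * T * b
= 4 * 1.38e-23 * 299 * 3.9e-06
= 6.4369e-26 N^2/Hz
Step 2: F_noise = sqrt(6.4369e-26)
F_noise = 2.54e-13 N/sqrt(Hz)


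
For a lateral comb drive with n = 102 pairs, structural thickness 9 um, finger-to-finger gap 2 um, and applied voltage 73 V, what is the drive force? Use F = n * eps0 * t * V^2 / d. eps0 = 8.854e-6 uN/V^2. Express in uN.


Step 1: Parameters: n=102, eps0=8.854e-6 uN/V^2, t=9 um, V=73 V, d=2 um
Step 2: V^2 = 5329
Step 3: F = 102 * 8.854e-6 * 9 * 5329 / 2
F = 21.657 uN


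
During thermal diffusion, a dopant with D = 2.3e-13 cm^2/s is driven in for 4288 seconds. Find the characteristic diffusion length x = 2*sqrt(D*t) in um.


Step 1: Compute D*t = 2.3e-13 * 4288 = 9.8624e-10 cm^2
Step 2: sqrt(D*t) = 3.1404e-05 cm
Step 3: x = 2 * 3.1404e-05 cm = 6.2808e-05 cm
Step 4: Convert to um (1 cm = 1e4 um): x = 0.628 um


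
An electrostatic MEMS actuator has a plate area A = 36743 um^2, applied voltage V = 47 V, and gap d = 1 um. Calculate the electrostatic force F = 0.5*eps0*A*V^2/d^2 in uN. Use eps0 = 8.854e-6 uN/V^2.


Step 1: Identify parameters.
eps0 = 8.854e-6 uN/V^2, A = 36743 um^2, V = 47 V, d = 1 um
Step 2: Compute V^2 = 47^2 = 2209
Step 3: Compute d^2 = 1^2 = 1
Step 4: F = 0.5 * 8.854e-6 * 36743 * 2209 / 1
F = 359.319 uN


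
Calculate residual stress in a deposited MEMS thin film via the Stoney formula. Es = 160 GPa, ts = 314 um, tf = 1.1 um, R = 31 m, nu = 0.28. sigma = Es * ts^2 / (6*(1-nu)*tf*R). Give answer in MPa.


Step 1: Compute numerator: Es * ts^2 = 160 * 314^2 = 15775360 (GPa*um^2)
Step 2: Compute denominator (R in um): 6*(1-nu)*tf*R = 6*0.72*1.1*31e6 = 147312000.0 (um^2)
Step 3: sigma (GPa) = 15775360 / 147312000.0 = 1.07088e-01 GPa
Step 4: Convert to MPa (x1000): sigma = 107.1 MPa


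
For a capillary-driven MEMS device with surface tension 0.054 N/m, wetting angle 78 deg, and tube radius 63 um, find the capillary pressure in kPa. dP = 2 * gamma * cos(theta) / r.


Step 1: cos(78 deg) = 0.2079
Step 2: Convert r to m: r = 63e-6 m
Step 3: dP = 2 * 0.054 * 0.2079 / 63e-6 = 356.4 Pa
Step 4: Convert Pa to kPa (divide by 1000).
dP = 0.36 kPa


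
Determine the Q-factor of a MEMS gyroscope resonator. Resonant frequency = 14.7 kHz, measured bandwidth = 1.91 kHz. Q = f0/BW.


Step 1: Q = f0 / bandwidth
Step 2: Q = 14.7 / 1.91
Q = 7.7


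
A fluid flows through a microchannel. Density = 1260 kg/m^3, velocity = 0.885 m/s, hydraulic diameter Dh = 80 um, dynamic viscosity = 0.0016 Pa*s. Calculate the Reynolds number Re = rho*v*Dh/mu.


Step 1: Convert Dh to meters: Dh = 80e-6 m
Step 2: Re = rho * v * Dh / mu
Re = 1260 * 0.885 * 80e-6 / 0.0016
Re = 55.755


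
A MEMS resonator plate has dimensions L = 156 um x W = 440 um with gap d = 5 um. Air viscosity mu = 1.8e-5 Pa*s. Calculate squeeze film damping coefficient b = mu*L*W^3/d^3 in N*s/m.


Step 1: Convert to SI.
L = 156e-6 m, W = 440e-6 m, d = 5e-6 m
Step 2: W^3 = (440e-6)^3 = 8.52e-11 m^3
Step 3: d^3 = (5e-6)^3 = 1.25e-16 m^3
Step 4: b = 1.8e-5 * 156e-6 * 8.52e-11 / 1.25e-16
b = 1.91e-03 N*s/m


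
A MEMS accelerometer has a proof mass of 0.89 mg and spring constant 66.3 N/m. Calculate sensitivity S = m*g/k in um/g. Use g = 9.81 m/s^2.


Step 1: Convert mass: m = 0.89 mg = 8.90e-07 kg
Step 2: S = m * g / k = 8.90e-07 * 9.81 / 66.3
Step 3: S = 1.32e-07 m/g
Step 4: Convert to um/g: S = 0.132 um/g


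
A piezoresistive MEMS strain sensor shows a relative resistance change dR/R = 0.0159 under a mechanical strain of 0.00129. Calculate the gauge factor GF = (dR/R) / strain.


Step 1: Identify values.
dR/R = 0.0159, strain = 0.00129
Step 2: GF = (dR/R) / strain = 0.0159 / 0.00129
GF = 12.3


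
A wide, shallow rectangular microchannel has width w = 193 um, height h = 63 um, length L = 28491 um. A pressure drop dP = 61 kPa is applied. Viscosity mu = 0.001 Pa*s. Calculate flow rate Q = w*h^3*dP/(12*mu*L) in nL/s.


Step 1: Convert all dimensions to SI (meters).
w = 193e-6 m, h = 63e-6 m, L = 28491e-6 m, dP = 61e3 Pa
Step 2: Q = w * h^3 * dP / (12 * mu * L)
Q = 193e-6 * (63e-6)^3 * 61e3 / (12 * 0.001 * 28491e-6) = 8.61033113e-09 m^3/s
Step 3: Convert Q from m^3/s to nL/s (1 m^3 = 1e12 nL, so multiply by 1e12).
Q = 8610.331 nL/s


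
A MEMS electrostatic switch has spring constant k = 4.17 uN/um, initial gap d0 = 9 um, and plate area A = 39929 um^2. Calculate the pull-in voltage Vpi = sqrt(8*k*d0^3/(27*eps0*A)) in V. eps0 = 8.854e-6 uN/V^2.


Step 1: Compute numerator: 8 * k * d0^3 = 8 * 4.17 * 9^3 = 24319.44
Step 2: Compute denominator: 27 * eps0 * A = 27 * 8.854e-6 * 39929 = 9.545347
Step 3: Vpi = sqrt(24319.44 / 9.545347)
Vpi = 50.48 V


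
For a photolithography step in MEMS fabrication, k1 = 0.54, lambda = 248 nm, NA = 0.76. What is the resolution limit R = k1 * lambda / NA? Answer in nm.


Step 1: Identify values: k1 = 0.54, lambda = 248 nm, NA = 0.76
Step 2: R = k1 * lambda / NA
R = 0.54 * 248 / 0.76
R = 176.2 nm


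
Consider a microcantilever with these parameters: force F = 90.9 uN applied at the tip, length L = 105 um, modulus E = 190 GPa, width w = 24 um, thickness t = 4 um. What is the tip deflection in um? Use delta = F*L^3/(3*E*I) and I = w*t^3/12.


Step 1: Calculate the second moment of area.
I = w * t^3 / 12 = 24 * 4^3 / 12 = 128.0 um^4
Step 2: Convert E to consistent units (1 GPa = 1000 uN/um^2).
E = 190 GPa = 190000 uN/um^2
Step 3: Calculate tip deflection.
delta = F * L^3 / (3 * E * I)
delta = 90.9 * 105^3 / (3 * 190000 * 128.0)
delta = 1.4423 um


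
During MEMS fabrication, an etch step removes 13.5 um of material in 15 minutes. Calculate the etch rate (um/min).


Step 1: Etch rate = depth / time
Step 2: rate = 13.5 / 15
rate = 0.9 um/min


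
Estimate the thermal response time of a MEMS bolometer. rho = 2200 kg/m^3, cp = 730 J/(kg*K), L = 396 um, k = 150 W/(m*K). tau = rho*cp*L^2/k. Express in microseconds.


Step 1: Convert L to m: L = 396e-6 m
Step 2: L^2 = (396e-6)^2 = 1.56816e-07 m^2
Step 3: tau = 2200 * 730 * 1.56816e-07 / 150 = 1.67897664e-03 s
Step 4: Convert to microseconds (multiply by 1e6).
tau = 1678.977 us


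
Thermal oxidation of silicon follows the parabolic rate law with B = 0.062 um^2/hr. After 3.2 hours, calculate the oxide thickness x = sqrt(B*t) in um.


Step 1: Compute B*t = 0.062 * 3.2 = 0.1984
Step 2: x = sqrt(0.1984)
x = 0.445 um


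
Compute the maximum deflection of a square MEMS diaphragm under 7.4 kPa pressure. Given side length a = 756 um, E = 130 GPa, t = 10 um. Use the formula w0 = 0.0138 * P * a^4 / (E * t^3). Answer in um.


Step 1: Convert pressure to compatible units (E is in GPa, so P in GPa).
P = 7.4 kPa = 7.4e-6 GPa
Step 2: Compute numerator: 0.0138 * P * a^4.
a^4 = 756^4 = 326653399296
numerator = 0.0138 * 7.4e-6 * 326653399296 = 3.33578e+04
Step 3: Compute denominator: E * t^3 = 130 * 10^3 = 130000
Step 4: w0 = numerator / denominator = 3.33578e+04 / 130000 = 0.2566 um


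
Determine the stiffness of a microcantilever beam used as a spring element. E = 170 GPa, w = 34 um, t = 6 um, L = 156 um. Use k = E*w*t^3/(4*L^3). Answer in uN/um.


Step 1: Convert E to consistent units (1 GPa = 1000 uN/um^2).
E = 170 GPa = 170000 uN/um^2
Step 2: Compute t^3 = 6^3 = 216
Step 3: Compute L^3 = 156^3 = 3796416
Step 4: k = 170000 * 34 * 216 / (4 * 3796416)
k = 82.2144 uN/um


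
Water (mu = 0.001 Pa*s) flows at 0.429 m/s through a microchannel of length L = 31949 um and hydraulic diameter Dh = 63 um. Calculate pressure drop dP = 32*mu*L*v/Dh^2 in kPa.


Step 1: Convert to SI: L = 31949e-6 m, Dh = 63e-6 m
Step 2: dP = 32 * 0.001 * 31949e-6 * 0.429 / (63e-6)^2
Step 3: dP = 110505.38 Pa
Step 4: Convert to kPa: dP = 110.51 kPa


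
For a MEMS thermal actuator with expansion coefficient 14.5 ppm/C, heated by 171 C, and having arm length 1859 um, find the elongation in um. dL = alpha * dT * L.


Step 1: Convert CTE: alpha = 14.5 ppm/C = 14.5e-6 /C
Step 2: dL = 14.5e-6 * 171 * 1859
dL = 4.6094 um


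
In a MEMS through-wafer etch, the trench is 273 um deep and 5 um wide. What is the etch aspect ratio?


Step 1: AR = depth / width
Step 2: AR = 273 / 5
AR = 54.6


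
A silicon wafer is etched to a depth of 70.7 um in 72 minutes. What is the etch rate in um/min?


Step 1: Etch rate = depth / time
Step 2: rate = 70.7 / 72
rate = 0.982 um/min


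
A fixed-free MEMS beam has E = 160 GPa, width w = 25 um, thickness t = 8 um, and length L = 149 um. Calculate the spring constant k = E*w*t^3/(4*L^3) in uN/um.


Step 1: Convert E to consistent units (1 GPa = 1000 uN/um^2).
E = 160 GPa = 160000 uN/um^2
Step 2: Compute t^3 = 8^3 = 512
Step 3: Compute L^3 = 149^3 = 3307949
Step 4: k = 160000 * 25 * 512 / (4 * 3307949)
k = 154.7787 uN/um


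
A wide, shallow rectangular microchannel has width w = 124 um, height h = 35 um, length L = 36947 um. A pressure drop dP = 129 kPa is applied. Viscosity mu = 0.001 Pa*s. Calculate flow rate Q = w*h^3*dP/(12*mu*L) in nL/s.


Step 1: Convert all dimensions to SI (meters).
w = 124e-6 m, h = 35e-6 m, L = 36947e-6 m, dP = 129e3 Pa
Step 2: Q = w * h^3 * dP / (12 * mu * L)
Q = 124e-6 * (35e-6)^3 * 129e3 / (12 * 0.001 * 36947e-6) = 1.54687458e-09 m^3/s
Step 3: Convert Q from m^3/s to nL/s (1 m^3 = 1e12 nL, so multiply by 1e12).
Q = 1546.875 nL/s


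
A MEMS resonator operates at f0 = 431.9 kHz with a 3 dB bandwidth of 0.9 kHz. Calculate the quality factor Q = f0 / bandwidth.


Step 1: Q = f0 / bandwidth
Step 2: Q = 431.9 / 0.9
Q = 479.9


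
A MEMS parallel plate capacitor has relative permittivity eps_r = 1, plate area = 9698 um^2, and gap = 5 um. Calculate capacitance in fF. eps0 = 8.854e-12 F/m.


Step 1: Convert area to m^2: A = 9698e-12 m^2
Step 2: Convert gap to m: d = 5e-6 m
Step 3: C = eps0 * eps_r * A / d
C = 8.854e-12 * 1 * 9698e-12 / 5e-6
Step 4: Convert to fF (multiply by 1e15).
C = 17.17 fF


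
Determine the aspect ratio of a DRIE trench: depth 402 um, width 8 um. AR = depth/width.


Step 1: AR = depth / width
Step 2: AR = 402 / 8
AR = 50.3


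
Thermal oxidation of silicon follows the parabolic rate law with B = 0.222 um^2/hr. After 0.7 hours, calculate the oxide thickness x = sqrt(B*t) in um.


Step 1: Compute B*t = 0.222 * 0.7 = 0.1554
Step 2: x = sqrt(0.1554)
x = 0.394 um


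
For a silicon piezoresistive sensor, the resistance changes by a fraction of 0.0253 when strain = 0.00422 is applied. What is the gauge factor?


Step 1: Identify values.
dR/R = 0.0253, strain = 0.00422
Step 2: GF = (dR/R) / strain = 0.0253 / 0.00422
GF = 6.0


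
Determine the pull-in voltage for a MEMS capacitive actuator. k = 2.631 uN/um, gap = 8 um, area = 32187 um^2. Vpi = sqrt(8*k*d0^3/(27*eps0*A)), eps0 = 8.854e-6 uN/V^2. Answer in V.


Step 1: Compute numerator: 8 * k * d0^3 = 8 * 2.631 * 8^3 = 10776.576
Step 2: Compute denominator: 27 * eps0 * A = 27 * 8.854e-6 * 32187 = 7.69456
Step 3: Vpi = sqrt(10776.576 / 7.69456)
Vpi = 37.42 V


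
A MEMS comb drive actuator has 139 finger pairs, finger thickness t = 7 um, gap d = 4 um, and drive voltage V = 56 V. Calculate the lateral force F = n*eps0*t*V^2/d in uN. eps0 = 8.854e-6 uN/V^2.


Step 1: Parameters: n=139, eps0=8.854e-6 uN/V^2, t=7 um, V=56 V, d=4 um
Step 2: V^2 = 3136
Step 3: F = 139 * 8.854e-6 * 7 * 3136 / 4
F = 6.754 uN


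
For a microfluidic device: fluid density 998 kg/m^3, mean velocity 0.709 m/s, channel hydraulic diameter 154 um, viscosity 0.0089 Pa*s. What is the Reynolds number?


Step 1: Convert Dh to meters: Dh = 154e-6 m
Step 2: Re = rho * v * Dh / mu
Re = 998 * 0.709 * 154e-6 / 0.0089
Re = 12.244
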